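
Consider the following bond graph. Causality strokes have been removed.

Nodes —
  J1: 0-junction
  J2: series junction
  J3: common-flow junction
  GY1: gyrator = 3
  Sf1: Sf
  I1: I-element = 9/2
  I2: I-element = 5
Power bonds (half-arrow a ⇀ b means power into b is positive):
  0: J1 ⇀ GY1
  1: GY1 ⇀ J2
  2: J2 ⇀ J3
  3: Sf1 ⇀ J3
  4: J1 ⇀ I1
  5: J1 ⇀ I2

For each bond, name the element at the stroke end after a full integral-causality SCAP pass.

b3 →Sf1  (Sf1 (Sf) sets flow on bond)
b2 →J3  (J3: bond 3 brought flow, rest push out)
b1 →J2  (J2: bond 2 brought flow, rest push out)
b0 →J1  (GY1: gyrator matches bond 1)
b4 →I1  (0-jn J1 has e-setter on 0)
b5 →I2  (0-jn J1 has e-setter on 0)

bond 0 |J1
bond 1 |J2
bond 2 |J3
bond 3 |Sf1
bond 4 |I1
bond 5 |I2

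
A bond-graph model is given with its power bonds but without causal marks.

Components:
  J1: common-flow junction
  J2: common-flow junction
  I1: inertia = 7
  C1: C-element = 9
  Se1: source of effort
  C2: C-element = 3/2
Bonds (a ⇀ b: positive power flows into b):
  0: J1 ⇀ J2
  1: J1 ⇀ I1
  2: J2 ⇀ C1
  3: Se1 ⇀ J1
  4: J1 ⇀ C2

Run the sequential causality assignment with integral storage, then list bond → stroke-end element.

β3 →J1  (source Se1 imposes e)
β1 →I1  (prefer integral on I1)
β0 →J1  (1-jn J1 has f-setter on 1)
β4 →J1  (J1: bond 1 brought flow, rest push out)
β2 →J2  (J2 flow already set via bond 0)

bond 0 stroke→J1
bond 1 stroke→I1
bond 2 stroke→J2
bond 3 stroke→J1
bond 4 stroke→J1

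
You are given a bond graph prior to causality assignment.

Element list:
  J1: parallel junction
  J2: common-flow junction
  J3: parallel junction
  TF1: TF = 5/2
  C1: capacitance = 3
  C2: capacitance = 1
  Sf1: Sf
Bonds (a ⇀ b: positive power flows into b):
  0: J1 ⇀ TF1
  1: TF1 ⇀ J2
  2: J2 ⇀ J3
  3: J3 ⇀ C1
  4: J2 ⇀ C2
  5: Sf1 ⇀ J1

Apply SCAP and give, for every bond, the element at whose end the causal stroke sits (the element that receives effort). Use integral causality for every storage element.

bond 5 stroke→Sf1  (Sf1 fixes flow; stroke at Sf1)
bond 0 stroke→J1  (only one effort-in slot at J1)
bond 1 stroke→TF1  (through TF1, causality passes straight; one stroke at TF1)
bond 2 stroke→J2  (common-f at J2 fixed by 1)
bond 4 stroke→J2  (J2 flow already set via bond 1)
bond 3 stroke→J3  (J3 needs exactly one e-in)

β0 stroke→J1
β1 stroke→TF1
β2 stroke→J2
β3 stroke→J3
β4 stroke→J2
β5 stroke→Sf1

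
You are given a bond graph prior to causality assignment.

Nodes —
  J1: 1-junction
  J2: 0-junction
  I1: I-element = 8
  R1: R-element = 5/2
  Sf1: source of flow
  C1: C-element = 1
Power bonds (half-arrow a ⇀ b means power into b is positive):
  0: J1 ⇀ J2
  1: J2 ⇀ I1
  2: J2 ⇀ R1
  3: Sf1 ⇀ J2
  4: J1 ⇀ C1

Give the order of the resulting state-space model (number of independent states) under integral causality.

2  (C1, I1 all integral)

b3 stroke→Sf1  (Sf1 (Sf) sets flow on bond)
b1 stroke→I1  (I1 integral (f out))
b4 stroke→J1  (C1 outputs effort q/C1)
b0 stroke→J2  (J1 needs exactly one f-in)
b2 stroke→R1  (0-jn J2 has e-setter on 0)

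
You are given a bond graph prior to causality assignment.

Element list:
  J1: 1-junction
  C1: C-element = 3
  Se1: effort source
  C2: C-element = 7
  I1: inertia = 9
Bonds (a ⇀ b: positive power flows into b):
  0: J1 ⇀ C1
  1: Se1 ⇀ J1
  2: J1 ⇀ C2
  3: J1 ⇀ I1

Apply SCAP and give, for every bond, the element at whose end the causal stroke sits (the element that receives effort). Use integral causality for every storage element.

#1 stroke→J1  (Se1 fixes effort; stroke away)
#0 stroke→J1  (C1 outputs effort q/C1)
#2 stroke→J1  (prefer integral on C2)
#3 stroke→I1  (closing 1-jn rule on J1)

β0 stroke→J1
β1 stroke→J1
β2 stroke→J1
β3 stroke→I1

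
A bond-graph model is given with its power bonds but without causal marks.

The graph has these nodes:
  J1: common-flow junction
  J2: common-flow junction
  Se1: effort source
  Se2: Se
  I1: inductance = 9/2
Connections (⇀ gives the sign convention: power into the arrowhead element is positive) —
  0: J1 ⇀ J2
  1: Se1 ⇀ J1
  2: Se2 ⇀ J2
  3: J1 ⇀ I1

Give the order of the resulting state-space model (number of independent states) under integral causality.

1  (I1 all integral)

β1 stroke→J1  (source Se1 imposes e)
β2 stroke→J2  (Se2 fixes effort; stroke away)
β0 stroke→J1  (closing 1-jn rule on J2)
β3 stroke→I1  (J1 needs exactly one f-in)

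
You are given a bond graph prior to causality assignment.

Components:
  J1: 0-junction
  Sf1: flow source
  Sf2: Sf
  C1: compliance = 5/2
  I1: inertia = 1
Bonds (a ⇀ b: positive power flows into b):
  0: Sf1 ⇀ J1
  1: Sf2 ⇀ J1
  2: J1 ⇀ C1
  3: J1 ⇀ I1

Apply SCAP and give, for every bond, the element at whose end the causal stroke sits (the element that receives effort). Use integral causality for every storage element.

b0 stroke at Sf1
b1 stroke at Sf2
b2 stroke at J1
b3 stroke at I1

b0 stroke at Sf1  (Sf1: flow source, stroke at near end)
b1 stroke at Sf2  (Sf2: flow source, stroke at near end)
b2 stroke at J1  (prefer integral on C1)
b3 stroke at I1  (J1 effort already set via bond 2)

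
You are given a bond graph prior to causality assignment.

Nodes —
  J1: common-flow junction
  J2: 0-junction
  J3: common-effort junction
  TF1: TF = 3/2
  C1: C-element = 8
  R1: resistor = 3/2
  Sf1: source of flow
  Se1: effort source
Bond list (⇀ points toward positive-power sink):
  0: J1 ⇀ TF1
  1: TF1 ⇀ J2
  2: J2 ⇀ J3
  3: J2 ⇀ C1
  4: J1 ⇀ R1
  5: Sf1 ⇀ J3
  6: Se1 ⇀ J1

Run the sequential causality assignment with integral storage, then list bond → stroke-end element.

b0 stroke at J1
b1 stroke at TF1
b2 stroke at J3
b3 stroke at J2
b4 stroke at R1
b5 stroke at Sf1
b6 stroke at J1

#5 |Sf1  (Sf1: flow source, stroke at near end)
#6 |J1  (Se1 (Se) sets effort on bond)
#2 |J3  (J3 needs exactly one e-in)
#3 |J2  (prefer integral on C1)
#1 |TF1  (common-e at J2 fixed by 3)
#0 |J1  (TF1 one-in-one-out from 1)
#4 |R1  (closing 1-jn rule on J1)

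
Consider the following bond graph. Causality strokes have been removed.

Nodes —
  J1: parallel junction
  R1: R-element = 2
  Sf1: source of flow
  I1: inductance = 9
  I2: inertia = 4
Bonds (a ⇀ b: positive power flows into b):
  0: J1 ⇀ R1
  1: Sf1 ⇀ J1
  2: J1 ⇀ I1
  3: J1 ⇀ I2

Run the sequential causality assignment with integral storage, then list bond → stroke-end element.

#0 |J1
#1 |Sf1
#2 |I1
#3 |I2

#1 →Sf1  (source Sf1 imposes f)
#2 →I1  (I1 outputs flow p/I1)
#3 →I2  (I2: I, integral causality)
#0 →J1  (only one effort-in slot at J1)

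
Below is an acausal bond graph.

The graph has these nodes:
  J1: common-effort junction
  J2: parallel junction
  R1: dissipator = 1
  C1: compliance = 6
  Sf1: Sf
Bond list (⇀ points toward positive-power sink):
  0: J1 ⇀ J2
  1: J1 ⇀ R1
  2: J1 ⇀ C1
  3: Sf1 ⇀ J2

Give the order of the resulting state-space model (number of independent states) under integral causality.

#3 stroke→Sf1  (Sf1 (Sf) sets flow on bond)
#0 stroke→J2  (only one effort-in slot at J2)
#2 stroke→J1  (C1: C, integral causality)
#1 stroke→R1  (J1: bond 2 brought effort, rest push out)

1  (C1 all integral)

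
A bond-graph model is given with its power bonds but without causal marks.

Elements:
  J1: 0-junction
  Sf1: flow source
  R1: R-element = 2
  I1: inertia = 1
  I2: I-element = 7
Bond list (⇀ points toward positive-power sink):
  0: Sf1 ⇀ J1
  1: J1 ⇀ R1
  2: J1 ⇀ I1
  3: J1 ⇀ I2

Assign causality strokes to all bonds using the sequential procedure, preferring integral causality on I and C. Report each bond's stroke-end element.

bond 0 →Sf1  (Sf1 fixes flow; stroke at Sf1)
bond 2 →I1  (prefer integral on I1)
bond 3 →I2  (I2 outputs flow p/I2)
bond 1 →J1  (J1: last free bond brings effort in)

bond 0 →Sf1
bond 1 →J1
bond 2 →I1
bond 3 →I2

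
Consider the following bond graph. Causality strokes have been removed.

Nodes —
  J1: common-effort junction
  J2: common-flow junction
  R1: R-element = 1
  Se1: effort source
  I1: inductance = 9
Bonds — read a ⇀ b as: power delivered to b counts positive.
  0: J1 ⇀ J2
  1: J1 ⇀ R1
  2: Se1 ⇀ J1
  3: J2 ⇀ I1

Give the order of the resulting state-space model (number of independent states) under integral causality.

1  (I1 all integral)

#2 →J1  (Se1 fixes effort; stroke away)
#0 →J2  (J1: bond 2 brought effort, rest push out)
#1 →R1  (J1 effort already set via bond 2)
#3 →I1  (closing 1-jn rule on J2)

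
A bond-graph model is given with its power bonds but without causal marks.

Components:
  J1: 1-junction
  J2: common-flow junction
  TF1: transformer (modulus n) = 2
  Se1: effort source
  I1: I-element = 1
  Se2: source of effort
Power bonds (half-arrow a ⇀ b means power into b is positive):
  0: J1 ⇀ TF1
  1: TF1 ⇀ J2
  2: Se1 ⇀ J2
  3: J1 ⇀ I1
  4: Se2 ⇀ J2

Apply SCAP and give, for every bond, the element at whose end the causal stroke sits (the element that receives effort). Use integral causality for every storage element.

β0 stroke at J1
β1 stroke at TF1
β2 stroke at J2
β3 stroke at I1
β4 stroke at J2

b2 |J2  (Se1 (Se) sets effort on bond)
b4 |J2  (source Se2 imposes e)
b1 |TF1  (closing 1-jn rule on J2)
b0 |J1  (TF1: transformer flips bond 1)
b3 |I1  (only one flow-in slot at J1)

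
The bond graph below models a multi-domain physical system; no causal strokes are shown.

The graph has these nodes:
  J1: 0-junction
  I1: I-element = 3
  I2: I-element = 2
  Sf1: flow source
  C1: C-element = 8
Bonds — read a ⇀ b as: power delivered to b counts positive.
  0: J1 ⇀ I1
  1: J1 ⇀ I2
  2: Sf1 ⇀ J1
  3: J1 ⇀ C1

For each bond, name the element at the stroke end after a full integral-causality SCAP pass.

bond 0 stroke at I1
bond 1 stroke at I2
bond 2 stroke at Sf1
bond 3 stroke at J1

β2 →Sf1  (Sf1 fixes flow; stroke at Sf1)
β0 →I1  (prefer integral on I1)
β1 →I2  (prefer integral on I2)
β3 →J1  (J1: last free bond brings effort in)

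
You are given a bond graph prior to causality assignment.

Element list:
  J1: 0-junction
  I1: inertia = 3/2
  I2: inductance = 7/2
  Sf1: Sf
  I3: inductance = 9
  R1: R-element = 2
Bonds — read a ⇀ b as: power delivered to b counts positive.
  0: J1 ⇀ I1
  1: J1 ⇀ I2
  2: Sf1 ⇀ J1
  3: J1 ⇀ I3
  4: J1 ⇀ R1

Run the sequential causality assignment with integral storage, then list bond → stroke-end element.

β0 stroke→I1
β1 stroke→I2
β2 stroke→Sf1
β3 stroke→I3
β4 stroke→J1

b2 stroke→Sf1  (Sf1 (Sf) sets flow on bond)
b0 stroke→I1  (I1 integral (f out))
b1 stroke→I2  (I2 outputs flow p/I2)
b3 stroke→I3  (I3 integral (f out))
b4 stroke→J1  (only one effort-in slot at J1)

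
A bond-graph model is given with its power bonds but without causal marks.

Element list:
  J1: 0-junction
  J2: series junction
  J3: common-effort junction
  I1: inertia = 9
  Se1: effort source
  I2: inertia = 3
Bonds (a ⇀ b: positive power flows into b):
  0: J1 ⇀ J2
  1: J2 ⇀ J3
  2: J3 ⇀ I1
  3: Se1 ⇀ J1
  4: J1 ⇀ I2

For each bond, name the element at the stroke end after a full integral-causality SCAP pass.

b0 →J2
b1 →J3
b2 →I1
b3 →J1
b4 →I2

bond 3 |J1  (source Se1 imposes e)
bond 0 |J2  (common-e at J1 fixed by 3)
bond 4 |I2  (0-jn J1 has e-setter on 3)
bond 1 |J3  (J2: last free bond brings flow in)
bond 2 |I1  (J3: bond 1 brought effort, rest push out)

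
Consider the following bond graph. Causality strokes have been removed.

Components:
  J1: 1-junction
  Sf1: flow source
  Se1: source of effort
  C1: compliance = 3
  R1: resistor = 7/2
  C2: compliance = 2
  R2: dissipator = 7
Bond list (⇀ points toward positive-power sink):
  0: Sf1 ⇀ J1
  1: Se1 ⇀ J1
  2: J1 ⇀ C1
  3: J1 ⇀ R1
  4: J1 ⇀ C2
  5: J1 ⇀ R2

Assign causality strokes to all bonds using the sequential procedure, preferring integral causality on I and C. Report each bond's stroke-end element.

bond 0 stroke at Sf1
bond 1 stroke at J1
bond 2 stroke at J1
bond 3 stroke at J1
bond 4 stroke at J1
bond 5 stroke at J1

#0 →Sf1  (source Sf1 imposes f)
#1 →J1  (Se1: effort source, stroke at far end)
#2 →J1  (1-jn J1 has f-setter on 0)
#3 →J1  (1-jn J1 has f-setter on 0)
#4 →J1  (1-jn J1 has f-setter on 0)
#5 →J1  (common-f at J1 fixed by 0)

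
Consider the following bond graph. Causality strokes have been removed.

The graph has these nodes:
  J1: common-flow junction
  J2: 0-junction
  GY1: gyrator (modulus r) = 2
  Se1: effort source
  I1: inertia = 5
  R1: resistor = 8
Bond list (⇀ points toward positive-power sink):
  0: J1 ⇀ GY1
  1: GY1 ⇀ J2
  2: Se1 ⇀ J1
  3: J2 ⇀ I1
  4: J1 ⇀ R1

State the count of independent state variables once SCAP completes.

b2 |J1  (Se1 fixes effort; stroke away)
b3 |I1  (prefer integral on I1)
b1 |J2  (J2: last free bond brings effort in)
b0 |J1  (GY1 both-in/both-out from 1)
b4 |R1  (J1 needs exactly one f-in)

1  (I1 all integral)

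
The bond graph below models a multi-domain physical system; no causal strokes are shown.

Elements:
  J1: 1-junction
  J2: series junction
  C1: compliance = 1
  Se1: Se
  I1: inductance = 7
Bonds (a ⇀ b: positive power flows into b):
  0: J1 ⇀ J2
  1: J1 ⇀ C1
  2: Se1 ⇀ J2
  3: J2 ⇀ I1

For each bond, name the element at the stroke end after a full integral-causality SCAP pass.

bond 2 stroke→J2  (Se1: effort source, stroke at far end)
bond 1 stroke→J1  (C1 outputs effort q/C1)
bond 0 stroke→J2  (J1 needs exactly one f-in)
bond 3 stroke→I1  (J2: last free bond brings flow in)

b0 stroke→J2
b1 stroke→J1
b2 stroke→J2
b3 stroke→I1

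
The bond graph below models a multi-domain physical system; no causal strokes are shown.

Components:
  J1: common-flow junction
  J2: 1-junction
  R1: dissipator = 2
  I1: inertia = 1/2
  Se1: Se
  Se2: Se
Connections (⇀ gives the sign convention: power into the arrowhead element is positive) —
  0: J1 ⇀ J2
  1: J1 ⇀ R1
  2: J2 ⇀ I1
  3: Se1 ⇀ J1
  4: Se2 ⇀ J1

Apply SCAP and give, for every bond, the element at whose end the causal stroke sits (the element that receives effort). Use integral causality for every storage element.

bond 3 →J1  (Se1: effort source, stroke at far end)
bond 4 →J1  (Se2: effort source, stroke at far end)
bond 2 →I1  (I1 integral (f out))
bond 0 →J2  (J2: bond 2 brought flow, rest push out)
bond 1 →J1  (J1 flow already set via bond 0)

β0 stroke→J2
β1 stroke→J1
β2 stroke→I1
β3 stroke→J1
β4 stroke→J1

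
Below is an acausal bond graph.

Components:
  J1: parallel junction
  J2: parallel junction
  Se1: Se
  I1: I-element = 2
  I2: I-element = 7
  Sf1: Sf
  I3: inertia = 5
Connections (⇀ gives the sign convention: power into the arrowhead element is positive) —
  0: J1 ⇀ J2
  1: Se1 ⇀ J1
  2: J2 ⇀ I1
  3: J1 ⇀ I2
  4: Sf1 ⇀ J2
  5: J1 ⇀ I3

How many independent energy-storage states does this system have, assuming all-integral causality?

β1 stroke at J1  (Se1 fixes effort; stroke away)
β4 stroke at Sf1  (source Sf1 imposes f)
β0 stroke at J2  (J1: bond 1 brought effort, rest push out)
β3 stroke at I2  (0-jn J1 has e-setter on 1)
β5 stroke at I3  (common-e at J1 fixed by 1)
β2 stroke at I1  (J2 effort already set via bond 0)

3  (I1, I2, I3 all integral)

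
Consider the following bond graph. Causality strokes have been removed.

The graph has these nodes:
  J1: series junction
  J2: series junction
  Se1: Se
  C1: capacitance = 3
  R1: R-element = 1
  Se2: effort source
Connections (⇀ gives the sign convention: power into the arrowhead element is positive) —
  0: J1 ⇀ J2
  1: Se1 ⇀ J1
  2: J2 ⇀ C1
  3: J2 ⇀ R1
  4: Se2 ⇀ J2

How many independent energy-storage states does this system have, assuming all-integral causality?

β1 stroke→J1  (Se1 (Se) sets effort on bond)
β4 stroke→J2  (Se2 (Se) sets effort on bond)
β0 stroke→J2  (J1 needs exactly one f-in)
β2 stroke→J2  (C1 integral (e out))
β3 stroke→R1  (only one flow-in slot at J2)

1  (C1 all integral)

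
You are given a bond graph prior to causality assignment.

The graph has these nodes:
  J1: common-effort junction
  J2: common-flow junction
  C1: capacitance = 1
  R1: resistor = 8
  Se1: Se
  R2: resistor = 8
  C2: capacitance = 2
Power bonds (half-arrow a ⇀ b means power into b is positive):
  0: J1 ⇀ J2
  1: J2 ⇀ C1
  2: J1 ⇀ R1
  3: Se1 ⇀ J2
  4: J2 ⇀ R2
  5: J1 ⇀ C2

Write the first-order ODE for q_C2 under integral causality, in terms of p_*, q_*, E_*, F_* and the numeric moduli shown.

#3 →J2  (source Se1 imposes e)
#1 →J2  (C1 integral (e out))
#5 →J1  (C2: C, integral causality)
#0 →J2  (J1 effort already set via bond 5)
#2 →R1  (common-e at J1 fixed by 5)
#4 →R2  (J2: last free bond brings flow in)

dq_C2/dt = -E_Se1/8 + q_C1/8 - q_C2/8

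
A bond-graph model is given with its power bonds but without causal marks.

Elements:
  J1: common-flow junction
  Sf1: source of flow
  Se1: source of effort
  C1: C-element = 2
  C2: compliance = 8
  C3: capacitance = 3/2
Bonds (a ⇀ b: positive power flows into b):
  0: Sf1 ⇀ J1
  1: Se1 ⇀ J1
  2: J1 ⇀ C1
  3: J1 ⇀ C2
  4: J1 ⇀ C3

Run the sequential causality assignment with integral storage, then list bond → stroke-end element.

bond 0 stroke at Sf1  (Sf1 fixes flow; stroke at Sf1)
bond 1 stroke at J1  (Se1 (Se) sets effort on bond)
bond 2 stroke at J1  (common-f at J1 fixed by 0)
bond 3 stroke at J1  (J1: bond 0 brought flow, rest push out)
bond 4 stroke at J1  (J1 flow already set via bond 0)

#0 →Sf1
#1 →J1
#2 →J1
#3 →J1
#4 →J1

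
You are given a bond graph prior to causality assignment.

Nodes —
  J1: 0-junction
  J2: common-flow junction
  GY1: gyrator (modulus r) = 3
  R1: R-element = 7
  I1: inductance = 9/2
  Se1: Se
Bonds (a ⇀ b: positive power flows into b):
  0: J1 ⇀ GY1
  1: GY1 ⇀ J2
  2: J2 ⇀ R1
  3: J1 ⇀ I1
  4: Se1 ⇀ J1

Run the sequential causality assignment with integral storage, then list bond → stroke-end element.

β4 |J1  (Se1 fixes effort; stroke away)
β0 |GY1  (J1: bond 4 brought effort, rest push out)
β3 |I1  (J1 effort already set via bond 4)
β1 |GY1  (GY1 both-in/both-out from 0)
β2 |J2  (common-f at J2 fixed by 1)

b0 →GY1
b1 →GY1
b2 →J2
b3 →I1
b4 →J1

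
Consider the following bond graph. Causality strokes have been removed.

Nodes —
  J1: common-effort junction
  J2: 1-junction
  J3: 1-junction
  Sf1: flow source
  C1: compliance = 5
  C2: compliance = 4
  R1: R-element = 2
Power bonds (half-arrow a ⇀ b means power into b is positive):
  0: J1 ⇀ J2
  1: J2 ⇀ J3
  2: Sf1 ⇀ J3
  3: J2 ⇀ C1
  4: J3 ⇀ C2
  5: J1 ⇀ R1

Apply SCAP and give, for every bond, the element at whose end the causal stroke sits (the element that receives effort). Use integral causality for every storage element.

β0 |J2
β1 |J3
β2 |Sf1
β3 |J2
β4 |J3
β5 |J1

bond 2 stroke→Sf1  (Sf1 fixes flow; stroke at Sf1)
bond 1 stroke→J3  (J3 flow already set via bond 2)
bond 4 stroke→J3  (J3 flow already set via bond 2)
bond 0 stroke→J2  (1-jn J2 has f-setter on 1)
bond 3 stroke→J2  (J2 flow already set via bond 1)
bond 5 stroke→J1  (J1 needs exactly one e-in)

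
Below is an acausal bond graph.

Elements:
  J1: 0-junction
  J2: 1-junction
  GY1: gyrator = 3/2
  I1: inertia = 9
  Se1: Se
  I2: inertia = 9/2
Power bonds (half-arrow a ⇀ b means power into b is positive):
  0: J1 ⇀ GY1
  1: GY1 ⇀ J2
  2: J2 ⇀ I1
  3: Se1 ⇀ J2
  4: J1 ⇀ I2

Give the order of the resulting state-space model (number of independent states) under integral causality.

2  (I1, I2 all integral)

β3 →J2  (source Se1 imposes e)
β2 →I1  (I1 outputs flow p/I1)
β1 →J2  (1-jn J2 has f-setter on 2)
β0 →J1  (GY1: gyrator matches bond 1)
β4 →I2  (0-jn J1 has e-setter on 0)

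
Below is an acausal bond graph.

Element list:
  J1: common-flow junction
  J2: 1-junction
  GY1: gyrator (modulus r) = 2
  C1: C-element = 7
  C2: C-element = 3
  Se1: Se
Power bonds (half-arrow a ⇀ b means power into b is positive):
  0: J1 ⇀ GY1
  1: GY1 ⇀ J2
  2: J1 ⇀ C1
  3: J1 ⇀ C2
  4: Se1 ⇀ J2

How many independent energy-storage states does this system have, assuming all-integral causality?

β4 stroke at J2  (source Se1 imposes e)
β1 stroke at GY1  (J2: last free bond brings flow in)
β0 stroke at GY1  (GY1 both-in/both-out from 1)
β2 stroke at J1  (J1 flow already set via bond 0)
β3 stroke at J1  (J1: bond 0 brought flow, rest push out)

2  (C1, C2 all integral)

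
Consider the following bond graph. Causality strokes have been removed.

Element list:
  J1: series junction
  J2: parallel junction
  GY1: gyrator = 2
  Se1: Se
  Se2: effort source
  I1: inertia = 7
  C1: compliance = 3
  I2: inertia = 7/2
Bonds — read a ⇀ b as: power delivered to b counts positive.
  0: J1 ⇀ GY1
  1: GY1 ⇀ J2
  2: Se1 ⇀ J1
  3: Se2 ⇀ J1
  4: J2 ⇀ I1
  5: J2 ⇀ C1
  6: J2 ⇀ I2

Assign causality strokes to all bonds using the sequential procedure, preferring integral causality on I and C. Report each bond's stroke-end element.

b2 →J1  (Se1 fixes effort; stroke away)
b3 →J1  (source Se2 imposes e)
b0 →GY1  (closing 1-jn rule on J1)
b1 →GY1  (GY1 both-in/both-out from 0)
b4 →I1  (I1 outputs flow p/I1)
b5 →J2  (prefer integral on C1)
b6 →I2  (common-e at J2 fixed by 5)

β0 →GY1
β1 →GY1
β2 →J1
β3 →J1
β4 →I1
β5 →J2
β6 →I2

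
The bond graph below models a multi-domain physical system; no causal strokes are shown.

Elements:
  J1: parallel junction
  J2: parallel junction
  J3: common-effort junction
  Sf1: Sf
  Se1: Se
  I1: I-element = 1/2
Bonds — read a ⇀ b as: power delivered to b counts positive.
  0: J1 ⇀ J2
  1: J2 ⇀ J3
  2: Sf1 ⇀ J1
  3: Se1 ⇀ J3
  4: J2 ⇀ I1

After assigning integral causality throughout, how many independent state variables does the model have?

1  (I1 all integral)

b2 stroke→Sf1  (Sf1 (Sf) sets flow on bond)
b3 stroke→J3  (Se1: effort source, stroke at far end)
b0 stroke→J1  (closing 0-jn rule on J1)
b1 stroke→J2  (0-jn J3 has e-setter on 3)
b4 stroke→I1  (J2: bond 1 brought effort, rest push out)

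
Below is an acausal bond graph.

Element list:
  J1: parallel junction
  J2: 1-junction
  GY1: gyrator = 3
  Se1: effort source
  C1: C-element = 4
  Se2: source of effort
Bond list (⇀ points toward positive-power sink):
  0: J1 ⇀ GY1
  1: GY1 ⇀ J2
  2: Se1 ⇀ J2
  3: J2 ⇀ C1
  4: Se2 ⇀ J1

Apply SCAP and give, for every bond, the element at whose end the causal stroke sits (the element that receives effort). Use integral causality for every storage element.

β2 stroke→J2  (source Se1 imposes e)
β4 stroke→J1  (Se2 fixes effort; stroke away)
β0 stroke→GY1  (common-e at J1 fixed by 4)
β1 stroke→GY1  (GY GY1: same side as bond 0)
β3 stroke→J2  (1-jn J2 has f-setter on 1)

#0 →GY1
#1 →GY1
#2 →J2
#3 →J2
#4 →J1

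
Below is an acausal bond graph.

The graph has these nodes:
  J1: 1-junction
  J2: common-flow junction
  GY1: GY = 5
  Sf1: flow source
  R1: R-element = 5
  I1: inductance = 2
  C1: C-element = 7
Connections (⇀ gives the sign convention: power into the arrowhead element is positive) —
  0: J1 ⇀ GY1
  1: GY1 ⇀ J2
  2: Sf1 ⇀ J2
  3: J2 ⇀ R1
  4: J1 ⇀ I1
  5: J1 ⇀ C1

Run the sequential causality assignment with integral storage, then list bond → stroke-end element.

b2 stroke→Sf1  (Sf1 (Sf) sets flow on bond)
b1 stroke→J2  (1-jn J2 has f-setter on 2)
b3 stroke→J2  (J2 flow already set via bond 2)
b0 stroke→J1  (GY GY1: same side as bond 1)
b4 stroke→I1  (prefer integral on I1)
b5 stroke→J1  (common-f at J1 fixed by 4)

β0 |J1
β1 |J2
β2 |Sf1
β3 |J2
β4 |I1
β5 |J1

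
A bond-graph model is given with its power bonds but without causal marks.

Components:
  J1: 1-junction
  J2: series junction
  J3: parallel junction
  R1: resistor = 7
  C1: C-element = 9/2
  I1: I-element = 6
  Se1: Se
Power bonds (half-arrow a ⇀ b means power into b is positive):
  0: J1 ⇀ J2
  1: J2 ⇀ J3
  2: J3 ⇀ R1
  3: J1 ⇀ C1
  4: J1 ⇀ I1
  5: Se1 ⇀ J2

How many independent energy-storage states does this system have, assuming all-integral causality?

β5 stroke at J2  (Se1 (Se) sets effort on bond)
β3 stroke at J1  (C1 outputs effort q/C1)
β4 stroke at I1  (I1: I, integral causality)
β0 stroke at J1  (J1: bond 4 brought flow, rest push out)
β1 stroke at J2  (J2: bond 0 brought flow, rest push out)
β2 stroke at J3  (J3: last free bond brings effort in)

2  (C1, I1 all integral)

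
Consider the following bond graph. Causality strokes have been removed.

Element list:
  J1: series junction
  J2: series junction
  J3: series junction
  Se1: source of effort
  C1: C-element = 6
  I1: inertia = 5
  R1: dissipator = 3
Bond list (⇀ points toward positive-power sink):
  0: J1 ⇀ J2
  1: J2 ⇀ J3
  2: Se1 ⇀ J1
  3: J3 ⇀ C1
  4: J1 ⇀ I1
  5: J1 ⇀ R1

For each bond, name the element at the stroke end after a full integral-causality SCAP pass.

b0 →J1
b1 →J2
b2 →J1
b3 →J3
b4 →I1
b5 →J1

b2 |J1  (Se1: effort source, stroke at far end)
b3 |J3  (C1 outputs effort q/C1)
b1 |J2  (J3 needs exactly one f-in)
b0 |J1  (closing 1-jn rule on J2)
b4 |I1  (prefer integral on I1)
b5 |J1  (1-jn J1 has f-setter on 4)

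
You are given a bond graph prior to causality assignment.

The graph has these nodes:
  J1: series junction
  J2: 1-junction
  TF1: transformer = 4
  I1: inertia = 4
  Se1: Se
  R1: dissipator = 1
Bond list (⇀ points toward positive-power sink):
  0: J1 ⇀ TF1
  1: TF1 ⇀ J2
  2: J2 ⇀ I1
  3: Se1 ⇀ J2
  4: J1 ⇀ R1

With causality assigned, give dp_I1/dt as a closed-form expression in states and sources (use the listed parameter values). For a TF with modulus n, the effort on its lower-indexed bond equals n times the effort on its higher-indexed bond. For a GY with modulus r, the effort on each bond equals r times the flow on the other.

b3 stroke at J2  (Se1: effort source, stroke at far end)
b2 stroke at I1  (I1 outputs flow p/I1)
b1 stroke at J2  (common-f at J2 fixed by 2)
b0 stroke at TF1  (TF TF1: opposite of bond 1)
b4 stroke at J1  (1-jn J1 has f-setter on 0)

dp_I1/dt = E_Se1 - p_I1/64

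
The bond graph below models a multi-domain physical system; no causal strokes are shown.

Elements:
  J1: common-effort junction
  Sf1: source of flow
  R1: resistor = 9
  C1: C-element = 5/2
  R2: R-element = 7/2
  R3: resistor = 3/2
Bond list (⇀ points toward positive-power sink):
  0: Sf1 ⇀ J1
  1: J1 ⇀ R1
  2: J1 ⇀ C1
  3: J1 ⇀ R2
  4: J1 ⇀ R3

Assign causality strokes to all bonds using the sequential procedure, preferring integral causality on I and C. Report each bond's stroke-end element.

#0 stroke at Sf1
#1 stroke at R1
#2 stroke at J1
#3 stroke at R2
#4 stroke at R3

β0 →Sf1  (source Sf1 imposes f)
β2 →J1  (prefer integral on C1)
β1 →R1  (J1: bond 2 brought effort, rest push out)
β3 →R2  (J1: bond 2 brought effort, rest push out)
β4 →R3  (J1: bond 2 brought effort, rest push out)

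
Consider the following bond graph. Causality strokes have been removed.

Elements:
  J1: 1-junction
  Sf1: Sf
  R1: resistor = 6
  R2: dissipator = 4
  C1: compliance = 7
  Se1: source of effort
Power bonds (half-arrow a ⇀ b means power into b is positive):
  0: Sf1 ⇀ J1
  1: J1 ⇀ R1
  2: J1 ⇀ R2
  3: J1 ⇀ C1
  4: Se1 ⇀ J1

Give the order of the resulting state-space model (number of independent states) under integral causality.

β0 stroke→Sf1  (Sf1: flow source, stroke at near end)
β4 stroke→J1  (Se1 (Se) sets effort on bond)
β1 stroke→J1  (J1 flow already set via bond 0)
β2 stroke→J1  (1-jn J1 has f-setter on 0)
β3 stroke→J1  (common-f at J1 fixed by 0)

1  (C1 all integral)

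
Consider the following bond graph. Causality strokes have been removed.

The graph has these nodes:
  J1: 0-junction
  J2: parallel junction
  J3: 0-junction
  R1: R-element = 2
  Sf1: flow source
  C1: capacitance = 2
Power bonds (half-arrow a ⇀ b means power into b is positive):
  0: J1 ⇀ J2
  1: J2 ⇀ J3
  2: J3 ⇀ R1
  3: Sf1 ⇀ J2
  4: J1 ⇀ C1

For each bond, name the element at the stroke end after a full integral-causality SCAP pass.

b3 stroke→Sf1  (Sf1 (Sf) sets flow on bond)
b4 stroke→J1  (C1 integral (e out))
b0 stroke→J2  (common-e at J1 fixed by 4)
b1 stroke→J3  (J2: bond 0 brought effort, rest push out)
b2 stroke→R1  (J3: bond 1 brought effort, rest push out)

β0 |J2
β1 |J3
β2 |R1
β3 |Sf1
β4 |J1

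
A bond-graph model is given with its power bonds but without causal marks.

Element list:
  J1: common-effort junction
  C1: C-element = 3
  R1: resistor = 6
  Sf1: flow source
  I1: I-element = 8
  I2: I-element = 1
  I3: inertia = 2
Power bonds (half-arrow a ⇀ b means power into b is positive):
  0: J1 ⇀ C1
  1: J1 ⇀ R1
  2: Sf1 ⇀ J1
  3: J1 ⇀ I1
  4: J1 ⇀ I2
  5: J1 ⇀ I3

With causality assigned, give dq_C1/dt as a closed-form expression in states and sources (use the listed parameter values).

dq_C1/dt = F_Sf1 - p_I1/8 - p_I2 - p_I3/2 - q_C1/18

β2 stroke→Sf1  (Sf1: flow source, stroke at near end)
β0 stroke→J1  (C1 integral (e out))
β1 stroke→R1  (J1: bond 0 brought effort, rest push out)
β3 stroke→I1  (J1 effort already set via bond 0)
β4 stroke→I2  (common-e at J1 fixed by 0)
β5 stroke→I3  (J1: bond 0 brought effort, rest push out)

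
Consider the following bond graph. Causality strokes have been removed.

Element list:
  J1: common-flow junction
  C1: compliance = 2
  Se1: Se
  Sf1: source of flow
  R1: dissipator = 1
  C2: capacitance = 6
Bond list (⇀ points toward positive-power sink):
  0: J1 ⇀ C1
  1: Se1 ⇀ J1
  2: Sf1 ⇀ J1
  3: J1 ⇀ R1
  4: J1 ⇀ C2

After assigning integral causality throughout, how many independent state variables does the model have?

2  (C1, C2 all integral)

#1 →J1  (Se1: effort source, stroke at far end)
#2 →Sf1  (Sf1: flow source, stroke at near end)
#0 →J1  (1-jn J1 has f-setter on 2)
#3 →J1  (J1: bond 2 brought flow, rest push out)
#4 →J1  (J1: bond 2 brought flow, rest push out)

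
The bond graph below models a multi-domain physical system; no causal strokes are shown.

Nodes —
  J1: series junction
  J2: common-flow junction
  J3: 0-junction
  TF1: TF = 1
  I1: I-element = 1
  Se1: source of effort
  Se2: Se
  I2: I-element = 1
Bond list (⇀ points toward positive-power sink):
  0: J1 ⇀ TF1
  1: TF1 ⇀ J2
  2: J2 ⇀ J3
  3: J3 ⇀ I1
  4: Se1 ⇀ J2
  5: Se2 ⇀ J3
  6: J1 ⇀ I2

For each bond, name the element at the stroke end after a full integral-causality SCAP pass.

β4 |J2  (Se1: effort source, stroke at far end)
β5 |J3  (source Se2 imposes e)
β2 |J2  (J3 effort already set via bond 5)
β3 |I1  (J3 effort already set via bond 5)
β1 |TF1  (J2: last free bond brings flow in)
β0 |J1  (TF1 one-in-one-out from 1)
β6 |I2  (only one flow-in slot at J1)

β0 |J1
β1 |TF1
β2 |J2
β3 |I1
β4 |J2
β5 |J3
β6 |I2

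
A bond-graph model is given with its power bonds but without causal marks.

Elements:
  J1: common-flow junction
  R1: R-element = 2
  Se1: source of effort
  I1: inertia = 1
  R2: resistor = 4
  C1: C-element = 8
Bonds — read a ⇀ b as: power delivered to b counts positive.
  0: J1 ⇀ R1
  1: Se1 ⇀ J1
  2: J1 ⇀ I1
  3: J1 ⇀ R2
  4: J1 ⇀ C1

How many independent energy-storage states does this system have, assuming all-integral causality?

β1 stroke→J1  (source Se1 imposes e)
β2 stroke→I1  (prefer integral on I1)
β0 stroke→J1  (J1: bond 2 brought flow, rest push out)
β3 stroke→J1  (common-f at J1 fixed by 2)
β4 stroke→J1  (J1 flow already set via bond 2)

2  (C1, I1 all integral)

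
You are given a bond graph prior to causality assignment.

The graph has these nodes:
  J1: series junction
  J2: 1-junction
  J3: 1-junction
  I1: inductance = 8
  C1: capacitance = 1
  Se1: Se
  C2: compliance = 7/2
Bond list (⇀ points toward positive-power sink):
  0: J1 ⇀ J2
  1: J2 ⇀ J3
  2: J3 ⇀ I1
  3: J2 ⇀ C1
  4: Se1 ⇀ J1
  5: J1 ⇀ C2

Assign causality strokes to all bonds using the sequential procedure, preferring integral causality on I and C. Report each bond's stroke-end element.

β4 stroke at J1  (Se1 (Se) sets effort on bond)
β2 stroke at I1  (I1 integral (f out))
β1 stroke at J3  (common-f at J3 fixed by 2)
β0 stroke at J2  (1-jn J2 has f-setter on 1)
β3 stroke at J2  (J2: bond 1 brought flow, rest push out)
β5 stroke at J1  (J1: bond 0 brought flow, rest push out)

b0 stroke at J2
b1 stroke at J3
b2 stroke at I1
b3 stroke at J2
b4 stroke at J1
b5 stroke at J1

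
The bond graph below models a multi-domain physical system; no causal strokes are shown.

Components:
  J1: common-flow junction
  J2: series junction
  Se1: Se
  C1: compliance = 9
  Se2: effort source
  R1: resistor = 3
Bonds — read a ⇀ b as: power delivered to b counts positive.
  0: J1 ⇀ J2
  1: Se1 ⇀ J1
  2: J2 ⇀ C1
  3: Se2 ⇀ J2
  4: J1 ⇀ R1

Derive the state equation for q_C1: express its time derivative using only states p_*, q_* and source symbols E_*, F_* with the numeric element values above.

dq_C1/dt = E_Se1/3 + E_Se2/3 - q_C1/27

β1 →J1  (Se1 fixes effort; stroke away)
β3 →J2  (Se2 fixes effort; stroke away)
β2 →J2  (C1 outputs effort q/C1)
β0 →J1  (J2: last free bond brings flow in)
β4 →R1  (J1 needs exactly one f-in)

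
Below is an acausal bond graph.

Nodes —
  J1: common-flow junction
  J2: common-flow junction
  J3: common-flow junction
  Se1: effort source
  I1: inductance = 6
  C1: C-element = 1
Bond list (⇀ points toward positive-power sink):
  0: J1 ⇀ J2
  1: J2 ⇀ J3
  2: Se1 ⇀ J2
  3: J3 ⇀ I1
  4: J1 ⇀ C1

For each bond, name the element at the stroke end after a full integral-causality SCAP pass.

bond 0 stroke at J2
bond 1 stroke at J3
bond 2 stroke at J2
bond 3 stroke at I1
bond 4 stroke at J1

bond 2 →J2  (source Se1 imposes e)
bond 3 →I1  (prefer integral on I1)
bond 1 →J3  (J3: bond 3 brought flow, rest push out)
bond 0 →J2  (J2: bond 1 brought flow, rest push out)
bond 4 →J1  (J1: bond 0 brought flow, rest push out)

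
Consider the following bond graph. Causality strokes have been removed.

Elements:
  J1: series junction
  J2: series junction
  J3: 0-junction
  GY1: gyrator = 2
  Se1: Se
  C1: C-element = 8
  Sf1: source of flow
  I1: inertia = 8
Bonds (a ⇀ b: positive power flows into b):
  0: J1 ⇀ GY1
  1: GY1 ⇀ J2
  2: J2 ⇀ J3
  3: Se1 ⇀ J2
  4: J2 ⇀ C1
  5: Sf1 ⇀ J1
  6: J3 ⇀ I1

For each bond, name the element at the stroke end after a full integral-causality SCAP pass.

β0 |J1
β1 |J2
β2 |J3
β3 |J2
β4 |J2
β5 |Sf1
β6 |I1

bond 3 |J2  (Se1: effort source, stroke at far end)
bond 5 |Sf1  (Sf1 (Sf) sets flow on bond)
bond 0 |J1  (common-f at J1 fixed by 5)
bond 1 |J2  (GY1 both-in/both-out from 0)
bond 4 |J2  (C1 outputs effort q/C1)
bond 2 |J3  (only one flow-in slot at J2)
bond 6 |I1  (J3: bond 2 brought effort, rest push out)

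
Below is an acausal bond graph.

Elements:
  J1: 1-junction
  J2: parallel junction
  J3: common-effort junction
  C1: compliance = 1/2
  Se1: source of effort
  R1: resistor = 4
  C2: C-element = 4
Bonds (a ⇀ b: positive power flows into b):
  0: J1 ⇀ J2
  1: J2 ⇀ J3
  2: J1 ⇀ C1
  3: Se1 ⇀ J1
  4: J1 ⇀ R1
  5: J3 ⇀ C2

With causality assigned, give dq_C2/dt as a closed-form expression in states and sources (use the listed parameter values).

dq_C2/dt = E_Se1/4 - q_C1/2 - q_C2/16

#3 →J1  (Se1 fixes effort; stroke away)
#2 →J1  (C1 integral (e out))
#5 →J3  (prefer integral on C2)
#1 →J2  (J3: bond 5 brought effort, rest push out)
#0 →J1  (J2 effort already set via bond 1)
#4 →R1  (closing 1-jn rule on J1)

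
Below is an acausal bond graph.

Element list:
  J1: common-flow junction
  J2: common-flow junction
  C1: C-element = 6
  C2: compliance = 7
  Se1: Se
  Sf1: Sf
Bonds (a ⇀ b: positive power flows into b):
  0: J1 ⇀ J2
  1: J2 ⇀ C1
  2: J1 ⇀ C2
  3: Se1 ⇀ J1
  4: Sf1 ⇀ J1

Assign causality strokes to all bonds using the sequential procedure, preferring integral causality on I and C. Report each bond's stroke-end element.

bond 0 stroke at J1
bond 1 stroke at J2
bond 2 stroke at J1
bond 3 stroke at J1
bond 4 stroke at Sf1

b3 |J1  (source Se1 imposes e)
b4 |Sf1  (Sf1 fixes flow; stroke at Sf1)
b0 |J1  (common-f at J1 fixed by 4)
b2 |J1  (J1: bond 4 brought flow, rest push out)
b1 |J2  (J2 flow already set via bond 0)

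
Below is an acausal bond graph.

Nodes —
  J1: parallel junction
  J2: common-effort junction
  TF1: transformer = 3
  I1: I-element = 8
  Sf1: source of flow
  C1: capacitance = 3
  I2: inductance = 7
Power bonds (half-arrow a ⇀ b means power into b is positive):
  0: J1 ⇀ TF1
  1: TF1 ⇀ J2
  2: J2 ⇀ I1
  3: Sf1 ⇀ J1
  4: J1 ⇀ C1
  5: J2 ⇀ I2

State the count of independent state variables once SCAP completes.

bond 3 |Sf1  (source Sf1 imposes f)
bond 2 |I1  (I1: I, integral causality)
bond 4 |J1  (C1: C, integral causality)
bond 0 |TF1  (common-e at J1 fixed by 4)
bond 1 |J2  (TF1: transformer flips bond 0)
bond 5 |I2  (0-jn J2 has e-setter on 1)

3  (C1, I1, I2 all integral)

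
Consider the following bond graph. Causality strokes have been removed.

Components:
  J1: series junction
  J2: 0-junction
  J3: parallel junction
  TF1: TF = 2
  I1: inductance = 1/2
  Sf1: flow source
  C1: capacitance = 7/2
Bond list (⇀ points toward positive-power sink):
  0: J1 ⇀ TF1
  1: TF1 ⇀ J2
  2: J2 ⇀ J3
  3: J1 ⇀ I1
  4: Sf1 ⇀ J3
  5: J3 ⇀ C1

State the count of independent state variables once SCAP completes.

2  (C1, I1 all integral)

#4 |Sf1  (Sf1 (Sf) sets flow on bond)
#3 |I1  (I1: I, integral causality)
#0 |J1  (1-jn J1 has f-setter on 3)
#1 |TF1  (TF1 one-in-one-out from 0)
#2 |J2  (J2 needs exactly one e-in)
#5 |J3  (J3: last free bond brings effort in)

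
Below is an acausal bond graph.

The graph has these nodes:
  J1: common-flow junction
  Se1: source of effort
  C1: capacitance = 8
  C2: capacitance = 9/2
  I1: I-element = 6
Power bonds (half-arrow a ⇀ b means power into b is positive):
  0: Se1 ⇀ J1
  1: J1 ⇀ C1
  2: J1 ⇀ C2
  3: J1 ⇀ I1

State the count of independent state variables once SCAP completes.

bond 0 stroke→J1  (Se1: effort source, stroke at far end)
bond 1 stroke→J1  (C1: C, integral causality)
bond 2 stroke→J1  (C2 integral (e out))
bond 3 stroke→I1  (closing 1-jn rule on J1)

3  (C1, C2, I1 all integral)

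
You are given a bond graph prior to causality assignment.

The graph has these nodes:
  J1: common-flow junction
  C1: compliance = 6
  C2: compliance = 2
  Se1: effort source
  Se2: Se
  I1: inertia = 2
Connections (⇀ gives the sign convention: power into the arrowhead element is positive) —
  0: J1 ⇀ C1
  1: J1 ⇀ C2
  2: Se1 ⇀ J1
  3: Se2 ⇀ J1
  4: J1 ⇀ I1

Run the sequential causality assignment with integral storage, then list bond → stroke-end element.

β2 stroke at J1  (Se1 fixes effort; stroke away)
β3 stroke at J1  (Se2 fixes effort; stroke away)
β0 stroke at J1  (prefer integral on C1)
β1 stroke at J1  (prefer integral on C2)
β4 stroke at I1  (J1 needs exactly one f-in)

b0 |J1
b1 |J1
b2 |J1
b3 |J1
b4 |I1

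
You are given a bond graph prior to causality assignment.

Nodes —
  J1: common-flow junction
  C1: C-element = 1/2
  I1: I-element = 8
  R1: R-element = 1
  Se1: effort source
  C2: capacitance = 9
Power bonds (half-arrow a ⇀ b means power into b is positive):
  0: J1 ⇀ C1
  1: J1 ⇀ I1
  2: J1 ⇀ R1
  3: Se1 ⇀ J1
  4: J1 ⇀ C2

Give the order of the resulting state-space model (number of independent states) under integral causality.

3  (C1, C2, I1 all integral)

#3 stroke→J1  (Se1: effort source, stroke at far end)
#0 stroke→J1  (C1: C, integral causality)
#1 stroke→I1  (prefer integral on I1)
#2 stroke→J1  (1-jn J1 has f-setter on 1)
#4 stroke→J1  (1-jn J1 has f-setter on 1)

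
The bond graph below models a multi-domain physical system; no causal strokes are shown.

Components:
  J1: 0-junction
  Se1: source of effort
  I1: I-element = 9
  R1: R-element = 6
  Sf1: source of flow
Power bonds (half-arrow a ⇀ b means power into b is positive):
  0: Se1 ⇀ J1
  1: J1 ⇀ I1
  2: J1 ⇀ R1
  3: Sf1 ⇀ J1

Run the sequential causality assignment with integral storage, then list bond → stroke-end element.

β0 |J1
β1 |I1
β2 |R1
β3 |Sf1

bond 0 |J1  (Se1: effort source, stroke at far end)
bond 3 |Sf1  (Sf1 (Sf) sets flow on bond)
bond 1 |I1  (J1: bond 0 brought effort, rest push out)
bond 2 |R1  (common-e at J1 fixed by 0)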